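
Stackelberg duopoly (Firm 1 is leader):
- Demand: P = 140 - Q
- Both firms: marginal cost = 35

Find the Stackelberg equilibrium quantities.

q₁* (leader) = 52.5, q₂* (follower) = 26.25

Work:
Follower's reaction: q₂ = (a - c - q₁)/2
Leader substitutes: π₁ = q₁·(a - q₁ - (a-c-q₁)/2 - c)
FOC: q₁* = (140 - 35)/2 = 52.50
Then: q₂* = (140 - 35 - 52.5)/2 = 26.25
Leader has first-mover advantage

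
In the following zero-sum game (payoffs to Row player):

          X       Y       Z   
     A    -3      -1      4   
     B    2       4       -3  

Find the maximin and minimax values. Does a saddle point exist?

Maximin = -3, Minimax = 2, Saddle: False

Work:
Row minimums: [-3, -3] → maximin = -3
Column maximums: [2, 4, 4] → minimax = 2
No saddle point (maximin ≠ minimax). Mixed strategy needed.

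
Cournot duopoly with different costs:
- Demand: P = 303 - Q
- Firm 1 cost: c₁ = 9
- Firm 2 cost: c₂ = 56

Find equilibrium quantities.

q₁* = 113.67, q₂* = 66.67

Work:
Reaction: q₁ = (303 - 9 - q₂)/2
Reaction: q₂ = (303 - 56 - q₁)/2
Solve simultaneously:
q₁* = (303 - 2×9 + 56)/3 = 113.67
q₂* = (303 - 2×56 + 9)/3 = 66.67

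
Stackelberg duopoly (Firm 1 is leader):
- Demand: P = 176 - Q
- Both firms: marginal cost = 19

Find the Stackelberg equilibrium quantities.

q₁* (leader) = 78.5, q₂* (follower) = 39.25

Work:
Follower's reaction: q₂ = (a - c - q₁)/2
Leader substitutes: π₁ = q₁·(a - q₁ - (a-c-q₁)/2 - c)
FOC: q₁* = (176 - 19)/2 = 78.50
Then: q₂* = (176 - 19 - 78.5)/2 = 39.25
Leader has first-mover advantage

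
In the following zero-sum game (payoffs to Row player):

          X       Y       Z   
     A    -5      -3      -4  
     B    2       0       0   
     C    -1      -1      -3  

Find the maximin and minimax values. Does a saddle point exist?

Maximin = 0, Minimax = 0, Saddle: True

Work:
Row minimums: [-5, 0, -3] → maximin = 0
Column maximums: [2, 0, 0] → minimax = 0
Saddle point exists! Game value = 0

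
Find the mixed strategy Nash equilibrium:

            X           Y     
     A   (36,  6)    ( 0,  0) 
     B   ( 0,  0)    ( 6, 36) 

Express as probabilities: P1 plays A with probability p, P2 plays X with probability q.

p = 0.8571, q = 0.1429

Work:
Find probabilities that make opponent indifferent:
P2 chooses q to make P1 indifferent between A and B
P1 chooses p to make P2 indifferent between X and Y
Mixed NE: P1 plays (A: 0.8571, B: 0.1429), P2 plays (X: 0.1429, Y: 0.8571)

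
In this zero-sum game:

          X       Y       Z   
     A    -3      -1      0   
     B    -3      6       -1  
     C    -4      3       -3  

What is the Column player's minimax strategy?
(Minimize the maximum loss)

Column should play X, value = -3

Work:
Column player minimizes Row's maximum payoff:
Column X: max payoff to Row = -3
Column Y: max payoff to Row = 6
Column Z: max payoff to Row = 0
Minimum is -3, achieved by column X.
Minimax strategy: X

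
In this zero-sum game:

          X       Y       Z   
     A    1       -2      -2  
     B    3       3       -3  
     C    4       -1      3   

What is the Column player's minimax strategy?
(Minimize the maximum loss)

Column should play Y or Z (all achieve the minimum), value = 3

Work:
Column player minimizes Row's maximum payoff:
Column X: max payoff to Row = 4
Column Y: max payoff to Row = 3
Column Z: max payoff to Row = 3
Minimum is 3, achieved by columns Y, Z (tied).
Each of Y or Z is a minimax strategy.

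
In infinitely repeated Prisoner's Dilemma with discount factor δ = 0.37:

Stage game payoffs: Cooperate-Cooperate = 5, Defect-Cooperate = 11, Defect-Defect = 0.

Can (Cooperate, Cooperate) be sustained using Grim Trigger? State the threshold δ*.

δ* = 0.5455; since δ = 0.37 < 0.5455, cooperation cannot be sustained

Work:
For Grim Trigger:
Cooperate forever: 5/(1-δ)
Defect then punished: 11 + 0·δ/(1-δ)
Need: 5/(1-δ) ≥ 11 + 0·δ/(1-δ)
Solving: δ ≥ (T-R)/(T-P) = (11-5)/(11-0) = 0.5455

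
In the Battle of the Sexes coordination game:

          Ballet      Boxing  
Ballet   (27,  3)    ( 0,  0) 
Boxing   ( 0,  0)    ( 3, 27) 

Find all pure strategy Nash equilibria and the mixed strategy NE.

Pure NE: (Ballet, Ballet) and (Boxing, Boxing); Mixed NE: p = 0.9, q = 0.1

Work:
Check pure NE:
(Ballet, Ballet): (27, 3) - no unilateral deviation beneficial
(Boxing, Boxing): (3, 27) - no unilateral deviation beneficial
Mixed NE: P1 plays Ballet with p = 0.9, P2 plays Ballet with q = 0.1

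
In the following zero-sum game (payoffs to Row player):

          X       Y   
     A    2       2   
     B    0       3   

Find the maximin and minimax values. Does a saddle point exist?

Maximin = 2, Minimax = 2, Saddle: True

Work:
Row minimums: [2, 0] → maximin = 2
Column maximums: [2, 3] → minimax = 2
Saddle point exists! Game value = 2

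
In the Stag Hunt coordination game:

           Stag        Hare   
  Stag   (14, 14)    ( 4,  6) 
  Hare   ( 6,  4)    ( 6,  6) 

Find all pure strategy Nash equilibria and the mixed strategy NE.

Pure NE: (Stag, Stag) and (Hare, Hare); Mixed NE: p = 0.2, q = 0.2

Work:
Check pure NE:
(Stag, Stag): (14, 14) - no unilateral deviation beneficial
(Hare, Hare): (6, 6) - no unilateral deviation beneficial
Mixed NE: P1 plays Stag with p = 0.2, P2 plays Stag with q = 0.2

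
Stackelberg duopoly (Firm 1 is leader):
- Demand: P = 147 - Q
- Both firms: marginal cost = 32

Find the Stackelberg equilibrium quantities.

q₁* (leader) = 57.5, q₂* (follower) = 28.75

Work:
Follower's reaction: q₂ = (a - c - q₁)/2
Leader substitutes: π₁ = q₁·(a - q₁ - (a-c-q₁)/2 - c)
FOC: q₁* = (147 - 32)/2 = 57.50
Then: q₂* = (147 - 32 - 57.5)/2 = 28.75
Leader has first-mover advantage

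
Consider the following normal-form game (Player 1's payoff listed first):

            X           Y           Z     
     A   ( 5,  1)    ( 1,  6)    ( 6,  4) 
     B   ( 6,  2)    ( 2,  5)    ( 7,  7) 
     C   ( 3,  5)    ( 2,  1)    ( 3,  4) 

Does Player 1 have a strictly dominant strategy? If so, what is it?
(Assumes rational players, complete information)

No strictly dominant strategy exists for Player 1

Work:
A strategy strictly dominates another if it gives a strictly higher payoff against every opponent action. Compare each pair of P1's strategies column-by-column:
  A vs B: [5 vs 6, 1 vs 2, 6 vs 7] → A does not strictly dominate B (column X: 5 ≤ 6)
  A vs C: [5 vs 3, 1 vs 2, 6 vs 3] → A does not strictly dominate C (column Y: 1 ≤ 2)
  B vs A: [6 vs 5, 2 vs 1, 7 vs 6] → B strictly dominates A
  B vs C: [6 vs 3, 2 vs 2, 7 vs 3] → B does not strictly dominate C (column Y: 2 ≤ 2)
  C vs A: [3 vs 5, 2 vs 1, 3 vs 6] → C does not strictly dominate A (column X: 3 ≤ 5)
  C vs B: [3 vs 6, 2 vs 2, 3 vs 7] → C does not strictly dominate B (column X: 3 ≤ 6)
No single strategy strictly dominates all others → no strictly dominant strategy.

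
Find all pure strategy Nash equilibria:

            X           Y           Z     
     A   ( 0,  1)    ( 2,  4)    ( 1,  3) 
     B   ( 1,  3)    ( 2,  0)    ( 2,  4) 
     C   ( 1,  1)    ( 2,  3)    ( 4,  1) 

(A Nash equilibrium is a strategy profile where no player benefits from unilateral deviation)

Nash equilibrium: (A, Y), (C, Y)

Work:
Best responses:
  P1 vs X: payoffs [0, 1, 1] → best response B/C (payoff 1)
  P1 vs Y: payoffs [2, 2, 2] → best response A/B/C (payoff 2)
  P1 vs Z: payoffs [1, 2, 4] → best response C (payoff 4)
  P2 vs A: payoffs [1, 4, 3] → best response Y (payoff 4)
  P2 vs B: payoffs [3, 0, 4] → best response Z (payoff 4)
  P2 vs C: payoffs [1, 3, 1] → best response Y (payoff 3)
Mutual best responses: (A,Y), (C,Y) → Nash equilibria.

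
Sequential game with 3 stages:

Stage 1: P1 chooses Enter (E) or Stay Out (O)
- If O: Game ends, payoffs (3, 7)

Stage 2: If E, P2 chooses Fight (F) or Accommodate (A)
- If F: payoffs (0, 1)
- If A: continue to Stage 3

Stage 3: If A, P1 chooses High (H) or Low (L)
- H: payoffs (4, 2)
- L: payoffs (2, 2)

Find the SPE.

SPE: (E, A, H); Outcome (4, 2)

Work:
Stage 3: P1 chooses H (4 vs 2)
Stage 2: P2: F->1, A->2 (anticipating H). Choose A
Stage 1: P1: O->3, E->4 (anticipating A, H). Choose E
SPE path: E -> A -> H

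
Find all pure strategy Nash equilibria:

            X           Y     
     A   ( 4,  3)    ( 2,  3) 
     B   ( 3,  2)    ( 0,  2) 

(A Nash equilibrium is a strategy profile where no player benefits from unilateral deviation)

Nash equilibrium: (A, X), (A, Y)

Work:
Best responses:
  P1 vs X: payoffs [4, 3] → best response A (payoff 4)
  P1 vs Y: payoffs [2, 0] → best response A (payoff 2)
  P2 vs A: payoffs [3, 3] → best response X/Y (payoff 3)
  P2 vs B: payoffs [2, 2] → best response X/Y (payoff 2)
Mutual best responses: (A,X), (A,Y) → Nash equilibria.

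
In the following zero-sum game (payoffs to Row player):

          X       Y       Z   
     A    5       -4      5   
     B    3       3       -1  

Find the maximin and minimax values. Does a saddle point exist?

Maximin = -1, Minimax = 3, Saddle: False

Work:
Row minimums: [-4, -1] → maximin = -1
Column maximums: [5, 3, 5] → minimax = 3
No saddle point (maximin ≠ minimax). Mixed strategy needed.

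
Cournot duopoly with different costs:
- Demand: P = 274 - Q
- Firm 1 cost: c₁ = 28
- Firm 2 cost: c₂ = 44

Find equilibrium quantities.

q₁* = 87.33, q₂* = 71.33

Work:
Reaction: q₁ = (274 - 28 - q₂)/2
Reaction: q₂ = (274 - 44 - q₁)/2
Solve simultaneously:
q₁* = (274 - 2×28 + 44)/3 = 87.33
q₂* = (274 - 2×44 + 28)/3 = 71.33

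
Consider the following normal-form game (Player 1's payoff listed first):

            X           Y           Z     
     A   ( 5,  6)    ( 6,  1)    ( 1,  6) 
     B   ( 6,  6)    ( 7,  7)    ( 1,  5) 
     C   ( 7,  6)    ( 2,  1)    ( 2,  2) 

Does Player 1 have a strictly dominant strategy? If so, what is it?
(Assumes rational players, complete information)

No strictly dominant strategy exists for Player 1

Work:
A strategy strictly dominates another if it gives a strictly higher payoff against every opponent action. Compare each pair of P1's strategies column-by-column:
  A vs B: [5 vs 6, 6 vs 7, 1 vs 1] → A does not strictly dominate B (column X: 5 ≤ 6)
  A vs C: [5 vs 7, 6 vs 2, 1 vs 2] → A does not strictly dominate C (column X: 5 ≤ 7)
  B vs A: [6 vs 5, 7 vs 6, 1 vs 1] → B does not strictly dominate A (column Z: 1 ≤ 1)
  B vs C: [6 vs 7, 7 vs 2, 1 vs 2] → B does not strictly dominate C (column X: 6 ≤ 7)
  C vs A: [7 vs 5, 2 vs 6, 2 vs 1] → C does not strictly dominate A (column Y: 2 ≤ 6)
  C vs B: [7 vs 6, 2 vs 7, 2 vs 1] → C does not strictly dominate B (column Y: 2 ≤ 7)
No single strategy strictly dominates all others → no strictly dominant strategy.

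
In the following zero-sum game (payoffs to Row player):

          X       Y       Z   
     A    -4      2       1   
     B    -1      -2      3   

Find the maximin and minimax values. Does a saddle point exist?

Maximin = -2, Minimax = -1, Saddle: False

Work:
Row minimums: [-4, -2] → maximin = -2
Column maximums: [-1, 2, 3] → minimax = -1
No saddle point (maximin ≠ minimax). Mixed strategy needed.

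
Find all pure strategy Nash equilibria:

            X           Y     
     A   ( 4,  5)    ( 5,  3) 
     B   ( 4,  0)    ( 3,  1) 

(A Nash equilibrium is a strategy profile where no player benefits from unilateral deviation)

Nash equilibrium: (A, X)

Work:
Best responses:
  P1 vs X: payoffs [4, 4] → best response A/B (payoff 4)
  P1 vs Y: payoffs [5, 3] → best response A (payoff 5)
  P2 vs A: payoffs [5, 3] → best response X (payoff 5)
  P2 vs B: payoffs [0, 1] → best response Y (payoff 1)
Mutual best responses: (A,X) → Nash equilibria.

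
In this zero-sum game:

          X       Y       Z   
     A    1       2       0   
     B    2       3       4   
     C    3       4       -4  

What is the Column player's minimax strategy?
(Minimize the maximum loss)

Column should play X, value = 3

Work:
Column player minimizes Row's maximum payoff:
Column X: max payoff to Row = 3
Column Y: max payoff to Row = 4
Column Z: max payoff to Row = 4
Minimum is 3, achieved by column X.
Minimax strategy: X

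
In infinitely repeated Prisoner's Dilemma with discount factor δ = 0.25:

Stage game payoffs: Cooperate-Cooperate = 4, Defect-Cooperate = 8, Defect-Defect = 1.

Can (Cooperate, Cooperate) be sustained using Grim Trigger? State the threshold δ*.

δ* = 0.5714; since δ = 0.25 < 0.5714, cooperation cannot be sustained

Work:
For Grim Trigger:
Cooperate forever: 4/(1-δ)
Defect then punished: 8 + 1·δ/(1-δ)
Need: 4/(1-δ) ≥ 8 + 1·δ/(1-δ)
Solving: δ ≥ (T-R)/(T-P) = (8-4)/(8-1) = 0.5714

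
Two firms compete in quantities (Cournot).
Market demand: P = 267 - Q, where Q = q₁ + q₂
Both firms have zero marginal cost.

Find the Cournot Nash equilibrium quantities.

q₁* = q₂* = 89.0; P* = 89.0

Work:
Profit: π_i = P·q_i = (a - q_i - q_j)·q_i
FOC: ∂π_i/∂q_i = a - 2q_i - q_j = 0
Reaction function: q_i = (267 - q_j)/2
Symmetry: q* = 267/3 = 89.0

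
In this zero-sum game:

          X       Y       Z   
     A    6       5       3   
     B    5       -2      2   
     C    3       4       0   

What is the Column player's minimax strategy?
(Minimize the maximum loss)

Column should play Z, value = 3

Work:
Column player minimizes Row's maximum payoff:
Column X: max payoff to Row = 6
Column Y: max payoff to Row = 5
Column Z: max payoff to Row = 3
Minimum is 3, achieved by column Z.
Minimax strategy: Z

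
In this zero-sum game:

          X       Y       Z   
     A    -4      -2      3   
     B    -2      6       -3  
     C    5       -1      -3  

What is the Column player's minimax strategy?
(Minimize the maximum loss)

Column should play Z, value = 3

Work:
Column player minimizes Row's maximum payoff:
Column X: max payoff to Row = 5
Column Y: max payoff to Row = 6
Column Z: max payoff to Row = 3
Minimum is 3, achieved by column Z.
Minimax strategy: Z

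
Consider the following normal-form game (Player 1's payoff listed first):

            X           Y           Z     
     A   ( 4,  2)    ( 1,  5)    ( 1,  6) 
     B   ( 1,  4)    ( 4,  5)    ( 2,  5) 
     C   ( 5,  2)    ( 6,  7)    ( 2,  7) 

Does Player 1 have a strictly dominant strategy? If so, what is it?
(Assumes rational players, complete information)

No strictly dominant strategy exists for Player 1

Work:
A strategy strictly dominates another if it gives a strictly higher payoff against every opponent action. Compare each pair of P1's strategies column-by-column:
  A vs B: [4 vs 1, 1 vs 4, 1 vs 2] → A does not strictly dominate B (column Y: 1 ≤ 4)
  A vs C: [4 vs 5, 1 vs 6, 1 vs 2] → A does not strictly dominate C (column X: 4 ≤ 5)
  B vs A: [1 vs 4, 4 vs 1, 2 vs 1] → B does not strictly dominate A (column X: 1 ≤ 4)
  B vs C: [1 vs 5, 4 vs 6, 2 vs 2] → B does not strictly dominate C (column X: 1 ≤ 5)
  C vs A: [5 vs 4, 6 vs 1, 2 vs 1] → C strictly dominates A
  C vs B: [5 vs 1, 6 vs 4, 2 vs 2] → C does not strictly dominate B (column Z: 2 ≤ 2)
No single strategy strictly dominates all others → no strictly dominant strategy.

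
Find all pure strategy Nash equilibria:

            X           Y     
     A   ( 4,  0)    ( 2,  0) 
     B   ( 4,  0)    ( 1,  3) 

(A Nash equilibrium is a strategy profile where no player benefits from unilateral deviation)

Nash equilibrium: (A, X), (A, Y)

Work:
Best responses:
  P1 vs X: payoffs [4, 4] → best response A/B (payoff 4)
  P1 vs Y: payoffs [2, 1] → best response A (payoff 2)
  P2 vs A: payoffs [0, 0] → best response X/Y (payoff 0)
  P2 vs B: payoffs [0, 3] → best response Y (payoff 3)
Mutual best responses: (A,X), (A,Y) → Nash equilibria.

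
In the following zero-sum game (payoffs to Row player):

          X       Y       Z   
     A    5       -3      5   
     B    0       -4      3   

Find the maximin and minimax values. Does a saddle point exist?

Maximin = -3, Minimax = -3, Saddle: True

Work:
Row minimums: [-3, -4] → maximin = -3
Column maximums: [5, -3, 5] → minimax = -3
Saddle point exists! Game value = -3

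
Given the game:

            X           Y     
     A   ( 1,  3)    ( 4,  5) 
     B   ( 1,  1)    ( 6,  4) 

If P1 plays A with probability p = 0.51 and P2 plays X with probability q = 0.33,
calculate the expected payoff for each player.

E[P1] = 3.6666, E[P2] = 3.6883

Work:
E[P1] = p·q·π₁(A,X) + p·(1-q)·π₁(A,Y) + (1-p)·q·π₁(B,X) + (1-p)·(1-q)·π₁(B,Y)
= 0.51·0.33·1 + 0.51·0.67·4 + 0.49·0.33·1 + 0.49·0.67·6
= 3.6666

E[P2] = 3.6883 (similar calculation)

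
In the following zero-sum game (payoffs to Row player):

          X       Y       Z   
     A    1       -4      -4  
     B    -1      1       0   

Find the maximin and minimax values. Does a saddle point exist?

Maximin = -1, Minimax = 0, Saddle: False

Work:
Row minimums: [-4, -1] → maximin = -1
Column maximums: [1, 1, 0] → minimax = 0
No saddle point (maximin ≠ minimax). Mixed strategy needed.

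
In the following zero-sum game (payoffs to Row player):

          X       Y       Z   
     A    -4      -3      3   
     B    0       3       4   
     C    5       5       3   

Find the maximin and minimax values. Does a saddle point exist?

Maximin = 3, Minimax = 4, Saddle: False

Work:
Row minimums: [-4, 0, 3] → maximin = 3
Column maximums: [5, 5, 4] → minimax = 4
No saddle point (maximin ≠ minimax). Mixed strategy needed.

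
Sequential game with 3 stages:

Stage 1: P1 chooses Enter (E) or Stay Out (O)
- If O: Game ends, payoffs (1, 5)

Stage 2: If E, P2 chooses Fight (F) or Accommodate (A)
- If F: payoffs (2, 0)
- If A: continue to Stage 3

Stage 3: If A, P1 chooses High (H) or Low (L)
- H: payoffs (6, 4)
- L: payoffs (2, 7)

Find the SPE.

SPE: (E, A, H); Outcome (6, 4)

Work:
Stage 3: P1 chooses H (6 vs 2)
Stage 2: P2: F->0, A->4 (anticipating H). Choose A
Stage 1: P1: O->1, E->6 (anticipating A, H). Choose E
SPE path: E -> A -> H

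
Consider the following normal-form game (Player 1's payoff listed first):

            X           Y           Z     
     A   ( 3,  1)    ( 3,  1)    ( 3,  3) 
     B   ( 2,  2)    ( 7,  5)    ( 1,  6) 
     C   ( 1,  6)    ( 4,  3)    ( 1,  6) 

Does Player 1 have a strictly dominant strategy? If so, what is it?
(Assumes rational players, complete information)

No strictly dominant strategy exists for Player 1

Work:
A strategy strictly dominates another if it gives a strictly higher payoff against every opponent action. Compare each pair of P1's strategies column-by-column:
  A vs B: [3 vs 2, 3 vs 7, 3 vs 1] → A does not strictly dominate B (column Y: 3 ≤ 7)
  A vs C: [3 vs 1, 3 vs 4, 3 vs 1] → A does not strictly dominate C (column Y: 3 ≤ 4)
  B vs A: [2 vs 3, 7 vs 3, 1 vs 3] → B does not strictly dominate A (column X: 2 ≤ 3)
  B vs C: [2 vs 1, 7 vs 4, 1 vs 1] → B does not strictly dominate C (column Z: 1 ≤ 1)
  C vs A: [1 vs 3, 4 vs 3, 1 vs 3] → C does not strictly dominate A (column X: 1 ≤ 3)
  C vs B: [1 vs 2, 4 vs 7, 1 vs 1] → C does not strictly dominate B (column X: 1 ≤ 2)
No single strategy strictly dominates all others → no strictly dominant strategy.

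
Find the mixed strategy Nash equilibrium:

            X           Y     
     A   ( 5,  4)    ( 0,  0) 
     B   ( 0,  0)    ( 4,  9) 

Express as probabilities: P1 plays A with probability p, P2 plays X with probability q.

p = 0.6923, q = 0.4444

Work:
Find probabilities that make opponent indifferent:
P2 chooses q to make P1 indifferent between A and B
P1 chooses p to make P2 indifferent between X and Y
Mixed NE: P1 plays (A: 0.6923, B: 0.3077), P2 plays (X: 0.4444, Y: 0.5556)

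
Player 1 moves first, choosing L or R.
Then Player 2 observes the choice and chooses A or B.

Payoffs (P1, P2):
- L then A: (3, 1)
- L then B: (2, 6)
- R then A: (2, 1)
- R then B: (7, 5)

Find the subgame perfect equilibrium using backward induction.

P1 plays R, P2 plays B after L and B after R; Payoff (7, 5)

Work:
Backward induction:
After L: P2 chooses B → P1 gets 2
After R: P2 chooses B → P1 gets 7
P1 chooses R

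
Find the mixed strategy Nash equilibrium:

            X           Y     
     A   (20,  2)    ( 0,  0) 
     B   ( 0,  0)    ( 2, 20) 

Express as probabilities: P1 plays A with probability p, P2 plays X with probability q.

p = 0.9091, q = 0.0909

Work:
Find probabilities that make opponent indifferent:
P2 chooses q to make P1 indifferent between A and B
P1 chooses p to make P2 indifferent between X and Y
Mixed NE: P1 plays (A: 0.9091, B: 0.0909), P2 plays (X: 0.0909, Y: 0.9091)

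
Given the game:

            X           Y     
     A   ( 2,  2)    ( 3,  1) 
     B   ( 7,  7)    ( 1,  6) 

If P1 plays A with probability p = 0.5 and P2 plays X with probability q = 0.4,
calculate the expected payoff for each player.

E[P1] = 3.0, E[P2] = 3.9

Work:
E[P1] = p·q·π₁(A,X) + p·(1-q)·π₁(A,Y) + (1-p)·q·π₁(B,X) + (1-p)·(1-q)·π₁(B,Y)
= 0.5·0.4·2 + 0.5·0.6·3 + 0.5·0.4·7 + 0.5·0.6·1
= 3.0

E[P2] = 3.9 (similar calculation)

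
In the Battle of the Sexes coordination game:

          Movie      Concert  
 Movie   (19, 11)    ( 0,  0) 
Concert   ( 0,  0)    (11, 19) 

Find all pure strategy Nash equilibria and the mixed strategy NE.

Pure NE: (Movie, Movie) and (Concert, Concert); Mixed NE: p = 0.6333, q = 0.3667

Work:
Check pure NE:
(Movie, Movie): (19, 11) - no unilateral deviation beneficial
(Concert, Concert): (11, 19) - no unilateral deviation beneficial
Mixed NE: P1 plays Movie with p = 0.6333, P2 plays Movie with q = 0.3667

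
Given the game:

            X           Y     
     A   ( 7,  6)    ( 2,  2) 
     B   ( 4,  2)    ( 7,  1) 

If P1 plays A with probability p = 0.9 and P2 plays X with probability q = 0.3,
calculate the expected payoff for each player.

E[P1] = 3.76, E[P2] = 3.01

Work:
E[P1] = p·q·π₁(A,X) + p·(1-q)·π₁(A,Y) + (1-p)·q·π₁(B,X) + (1-p)·(1-q)·π₁(B,Y)
= 0.9·0.3·7 + 0.9·0.7·2 + 0.1·0.3·4 + 0.1·0.7·7
= 3.76

E[P2] = 3.01 (similar calculation)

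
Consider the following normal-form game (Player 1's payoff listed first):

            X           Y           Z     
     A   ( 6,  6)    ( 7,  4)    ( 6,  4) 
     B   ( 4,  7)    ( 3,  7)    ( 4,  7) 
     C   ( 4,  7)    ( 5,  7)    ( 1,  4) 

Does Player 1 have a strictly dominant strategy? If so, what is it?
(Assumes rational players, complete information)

Yes, Player 1's strictly dominant strategy is A

Work:
A strategy strictly dominates another if it gives a strictly higher payoff against every opponent action. Compare each pair of P1's strategies column-by-column:
  A vs B: [6 vs 4, 7 vs 3, 6 vs 4] → A strictly dominates B
  A vs C: [6 vs 4, 7 vs 5, 6 vs 1] → A strictly dominates C
  B vs A: [4 vs 6, 3 vs 7, 4 vs 6] → B does not strictly dominate A (column X: 4 ≤ 6)
  B vs C: [4 vs 4, 3 vs 5, 4 vs 1] → B does not strictly dominate C (column X: 4 ≤ 4)
  C vs A: [4 vs 6, 5 vs 7, 1 vs 6] → C does not strictly dominate A (column X: 4 ≤ 6)
  C vs B: [4 vs 4, 5 vs 3, 1 vs 4] → C does not strictly dominate B (column X: 4 ≤ 4)
A strictly dominates every other strategy → strictly dominant.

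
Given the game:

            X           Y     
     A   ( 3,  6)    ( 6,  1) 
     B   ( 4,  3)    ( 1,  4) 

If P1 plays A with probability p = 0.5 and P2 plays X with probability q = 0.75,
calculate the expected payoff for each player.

E[P1] = 3.5, E[P2] = 4.0

Work:
E[P1] = p·q·π₁(A,X) + p·(1-q)·π₁(A,Y) + (1-p)·q·π₁(B,X) + (1-p)·(1-q)·π₁(B,Y)
= 0.5·0.75·3 + 0.5·0.25·6 + 0.5·0.75·4 + 0.5·0.25·1
= 3.5

E[P2] = 4.0 (similar calculation)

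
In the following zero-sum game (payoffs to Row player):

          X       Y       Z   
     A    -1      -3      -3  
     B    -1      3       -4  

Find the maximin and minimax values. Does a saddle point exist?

Maximin = -3, Minimax = -3, Saddle: True

Work:
Row minimums: [-3, -4] → maximin = -3
Column maximums: [-1, 3, -3] → minimax = -3
Saddle point exists! Game value = -3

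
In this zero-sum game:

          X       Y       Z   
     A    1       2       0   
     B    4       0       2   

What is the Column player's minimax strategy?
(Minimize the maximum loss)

Column should play Y or Z (all achieve the minimum), value = 2

Work:
Column player minimizes Row's maximum payoff:
Column X: max payoff to Row = 4
Column Y: max payoff to Row = 2
Column Z: max payoff to Row = 2
Minimum is 2, achieved by columns Y, Z (tied).
Each of Y or Z is a minimax strategy.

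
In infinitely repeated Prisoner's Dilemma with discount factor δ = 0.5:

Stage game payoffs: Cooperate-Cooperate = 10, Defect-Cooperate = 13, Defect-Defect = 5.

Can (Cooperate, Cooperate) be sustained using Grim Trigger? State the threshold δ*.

δ* = 0.375; since δ = 0.5 ≥ 0.375, cooperation can be sustained

Work:
For Grim Trigger:
Cooperate forever: 10/(1-δ)
Defect then punished: 13 + 5·δ/(1-δ)
Need: 10/(1-δ) ≥ 13 + 5·δ/(1-δ)
Solving: δ ≥ (T-R)/(T-P) = (13-10)/(13-5) = 0.375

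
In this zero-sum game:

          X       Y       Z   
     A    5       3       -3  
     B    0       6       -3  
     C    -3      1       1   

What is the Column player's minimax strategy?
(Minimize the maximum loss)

Column should play Z, value = 1

Work:
Column player minimizes Row's maximum payoff:
Column X: max payoff to Row = 5
Column Y: max payoff to Row = 6
Column Z: max payoff to Row = 1
Minimum is 1, achieved by column Z.
Minimax strategy: Z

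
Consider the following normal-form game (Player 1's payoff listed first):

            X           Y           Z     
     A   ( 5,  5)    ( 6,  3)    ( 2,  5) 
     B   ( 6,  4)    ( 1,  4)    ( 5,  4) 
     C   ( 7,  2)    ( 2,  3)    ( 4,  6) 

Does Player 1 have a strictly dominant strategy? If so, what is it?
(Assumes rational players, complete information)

No strictly dominant strategy exists for Player 1

Work:
A strategy strictly dominates another if it gives a strictly higher payoff against every opponent action. Compare each pair of P1's strategies column-by-column:
  A vs B: [5 vs 6, 6 vs 1, 2 vs 5] → A does not strictly dominate B (column X: 5 ≤ 6)
  A vs C: [5 vs 7, 6 vs 2, 2 vs 4] → A does not strictly dominate C (column X: 5 ≤ 7)
  B vs A: [6 vs 5, 1 vs 6, 5 vs 2] → B does not strictly dominate A (column Y: 1 ≤ 6)
  B vs C: [6 vs 7, 1 vs 2, 5 vs 4] → B does not strictly dominate C (column X: 6 ≤ 7)
  C vs A: [7 vs 5, 2 vs 6, 4 vs 2] → C does not strictly dominate A (column Y: 2 ≤ 6)
  C vs B: [7 vs 6, 2 vs 1, 4 vs 5] → C does not strictly dominate B (column Z: 4 ≤ 5)
No single strategy strictly dominates all others → no strictly dominant strategy.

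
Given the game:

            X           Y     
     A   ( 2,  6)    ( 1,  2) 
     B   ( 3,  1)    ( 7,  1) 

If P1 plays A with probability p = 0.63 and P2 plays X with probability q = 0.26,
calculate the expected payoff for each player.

E[P1] = 2.999, E[P2] = 2.2852

Work:
E[P1] = p·q·π₁(A,X) + p·(1-q)·π₁(A,Y) + (1-p)·q·π₁(B,X) + (1-p)·(1-q)·π₁(B,Y)
= 0.63·0.26·2 + 0.63·0.74·1 + 0.37·0.26·3 + 0.37·0.74·7
= 2.999

E[P2] = 2.2852 (similar calculation)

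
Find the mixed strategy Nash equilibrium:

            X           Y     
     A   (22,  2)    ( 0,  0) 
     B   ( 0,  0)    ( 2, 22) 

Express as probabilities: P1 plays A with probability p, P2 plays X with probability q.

p = 0.9167, q = 0.0833

Work:
Find probabilities that make opponent indifferent:
P2 chooses q to make P1 indifferent between A and B
P1 chooses p to make P2 indifferent between X and Y
Mixed NE: P1 plays (A: 0.9167, B: 0.0833), P2 plays (X: 0.0833, Y: 0.9167)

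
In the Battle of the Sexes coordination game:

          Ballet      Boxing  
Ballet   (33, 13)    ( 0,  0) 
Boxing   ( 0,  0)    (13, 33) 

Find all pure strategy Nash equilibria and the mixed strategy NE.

Pure NE: (Ballet, Ballet) and (Boxing, Boxing); Mixed NE: p = 0.7174, q = 0.2826

Work:
Check pure NE:
(Ballet, Ballet): (33, 13) - no unilateral deviation beneficial
(Boxing, Boxing): (13, 33) - no unilateral deviation beneficial
Mixed NE: P1 plays Ballet with p = 0.7174, P2 plays Ballet with q = 0.2826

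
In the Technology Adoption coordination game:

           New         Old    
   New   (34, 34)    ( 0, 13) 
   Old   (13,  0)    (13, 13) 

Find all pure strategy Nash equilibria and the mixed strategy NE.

Pure NE: (New, New) and (Old, Old); Mixed NE: p = 0.3824, q = 0.3824

Work:
Check pure NE:
(New, New): (34, 34) - no unilateral deviation beneficial
(Old, Old): (13, 13) - no unilateral deviation beneficial
Mixed NE: P1 plays New with p = 0.3824, P2 plays New with q = 0.3824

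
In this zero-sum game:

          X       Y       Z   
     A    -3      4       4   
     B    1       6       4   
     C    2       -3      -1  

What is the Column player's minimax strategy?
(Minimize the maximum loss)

Column should play X, value = 2

Work:
Column player minimizes Row's maximum payoff:
Column X: max payoff to Row = 2
Column Y: max payoff to Row = 6
Column Z: max payoff to Row = 4
Minimum is 2, achieved by column X.
Minimax strategy: X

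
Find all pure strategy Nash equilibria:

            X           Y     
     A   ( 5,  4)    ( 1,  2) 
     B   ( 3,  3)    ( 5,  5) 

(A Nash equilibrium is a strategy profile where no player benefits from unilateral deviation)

Nash equilibrium: (A, X), (B, Y)

Work:
Best responses:
  P1 vs X: payoffs [5, 3] → best response A (payoff 5)
  P1 vs Y: payoffs [1, 5] → best response B (payoff 5)
  P2 vs A: payoffs [4, 2] → best response X (payoff 4)
  P2 vs B: payoffs [3, 5] → best response Y (payoff 5)
Mutual best responses: (A,X), (B,Y) → Nash equilibria.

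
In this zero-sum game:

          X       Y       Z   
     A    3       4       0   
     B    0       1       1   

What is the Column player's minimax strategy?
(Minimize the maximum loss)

Column should play Z, value = 1

Work:
Column player minimizes Row's maximum payoff:
Column X: max payoff to Row = 3
Column Y: max payoff to Row = 4
Column Z: max payoff to Row = 1
Minimum is 1, achieved by column Z.
Minimax strategy: Z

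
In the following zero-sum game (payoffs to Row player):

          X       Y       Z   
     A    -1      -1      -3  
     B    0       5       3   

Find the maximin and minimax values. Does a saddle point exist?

Maximin = 0, Minimax = 0, Saddle: True

Work:
Row minimums: [-3, 0] → maximin = 0
Column maximums: [0, 5, 3] → minimax = 0
Saddle point exists! Game value = 0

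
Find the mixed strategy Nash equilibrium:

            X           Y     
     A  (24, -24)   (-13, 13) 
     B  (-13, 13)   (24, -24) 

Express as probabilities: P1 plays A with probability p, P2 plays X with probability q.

p = 0.5, q = 0.5

Work:
Find probabilities that make opponent indifferent:
P2 chooses q to make P1 indifferent between A and B
P1 chooses p to make P2 indifferent between X and Y
Mixed NE: P1 plays (A: 0.5, B: 0.5), P2 plays (X: 0.5, Y: 0.5)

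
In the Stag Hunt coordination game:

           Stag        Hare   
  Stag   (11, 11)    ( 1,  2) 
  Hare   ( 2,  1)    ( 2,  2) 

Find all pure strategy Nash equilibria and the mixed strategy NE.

Pure NE: (Stag, Stag) and (Hare, Hare); Mixed NE: p = 0.1, q = 0.1

Work:
Check pure NE:
(Stag, Stag): (11, 11) - no unilateral deviation beneficial
(Hare, Hare): (2, 2) - no unilateral deviation beneficial
Mixed NE: P1 plays Stag with p = 0.1, P2 plays Stag with q = 0.1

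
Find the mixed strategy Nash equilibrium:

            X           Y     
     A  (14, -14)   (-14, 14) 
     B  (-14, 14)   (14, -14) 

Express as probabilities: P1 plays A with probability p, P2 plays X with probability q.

p = 0.5, q = 0.5

Work:
Find probabilities that make opponent indifferent:
P2 chooses q to make P1 indifferent between A and B
P1 chooses p to make P2 indifferent between X and Y
Mixed NE: P1 plays (A: 0.5, B: 0.5), P2 plays (X: 0.5, Y: 0.5)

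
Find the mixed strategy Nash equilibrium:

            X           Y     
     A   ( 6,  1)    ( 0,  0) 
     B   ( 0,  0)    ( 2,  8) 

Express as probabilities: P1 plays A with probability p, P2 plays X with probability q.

p = 0.8889, q = 0.25

Work:
Find probabilities that make opponent indifferent:
P2 chooses q to make P1 indifferent between A and B
P1 chooses p to make P2 indifferent between X and Y
Mixed NE: P1 plays (A: 0.8889, B: 0.1111), P2 plays (X: 0.25, Y: 0.75)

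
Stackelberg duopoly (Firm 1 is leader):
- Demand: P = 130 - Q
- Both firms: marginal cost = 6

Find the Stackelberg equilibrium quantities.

q₁* (leader) = 62.0, q₂* (follower) = 31.0

Work:
Follower's reaction: q₂ = (a - c - q₁)/2
Leader substitutes: π₁ = q₁·(a - q₁ - (a-c-q₁)/2 - c)
FOC: q₁* = (130 - 6)/2 = 62.00
Then: q₂* = (130 - 6 - 62.0)/2 = 31.00
Leader has first-mover advantage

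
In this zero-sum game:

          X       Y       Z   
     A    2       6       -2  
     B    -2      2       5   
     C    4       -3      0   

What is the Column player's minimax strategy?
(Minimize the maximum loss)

Column should play X, value = 4

Work:
Column player minimizes Row's maximum payoff:
Column X: max payoff to Row = 4
Column Y: max payoff to Row = 6
Column Z: max payoff to Row = 5
Minimum is 4, achieved by column X.
Minimax strategy: X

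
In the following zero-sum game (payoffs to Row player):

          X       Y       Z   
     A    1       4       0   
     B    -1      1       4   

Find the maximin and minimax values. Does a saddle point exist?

Maximin = 0, Minimax = 1, Saddle: False

Work:
Row minimums: [0, -1] → maximin = 0
Column maximums: [1, 4, 4] → minimax = 1
No saddle point (maximin ≠ minimax). Mixed strategy needed.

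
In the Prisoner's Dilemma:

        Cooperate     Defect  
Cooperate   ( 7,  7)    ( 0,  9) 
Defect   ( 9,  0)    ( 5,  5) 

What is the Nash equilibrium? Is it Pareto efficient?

(Defect, Defect) is NE; not Pareto efficient

Work:
Defect dominates Cooperate for both players:
If P2 cooperates: Defect (9) > Cooperate (7)
If P2 defects: Defect (5) > Cooperate (0)
NE: (Defect, Defect) with payoff (5, 5)
But (Cooperate, Cooperate) = (7, 7) Pareto dominates (5, 5)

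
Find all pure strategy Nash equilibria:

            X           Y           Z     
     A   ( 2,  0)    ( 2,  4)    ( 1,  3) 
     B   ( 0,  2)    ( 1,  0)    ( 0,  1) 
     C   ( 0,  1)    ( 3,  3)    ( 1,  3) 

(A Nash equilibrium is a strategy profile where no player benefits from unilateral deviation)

Nash equilibrium: (C, Y), (C, Z)

Work:
Best responses:
  P1 vs X: payoffs [2, 0, 0] → best response A (payoff 2)
  P1 vs Y: payoffs [2, 1, 3] → best response C (payoff 3)
  P1 vs Z: payoffs [1, 0, 1] → best response A/C (payoff 1)
  P2 vs A: payoffs [0, 4, 3] → best response Y (payoff 4)
  P2 vs B: payoffs [2, 0, 1] → best response X (payoff 2)
  P2 vs C: payoffs [1, 3, 3] → best response Y/Z (payoff 3)
Mutual best responses: (C,Y), (C,Z) → Nash equilibria.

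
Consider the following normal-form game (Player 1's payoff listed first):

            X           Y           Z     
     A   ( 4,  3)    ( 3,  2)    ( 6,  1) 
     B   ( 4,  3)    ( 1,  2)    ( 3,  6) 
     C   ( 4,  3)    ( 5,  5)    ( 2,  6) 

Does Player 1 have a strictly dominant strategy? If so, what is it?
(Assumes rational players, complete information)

No strictly dominant strategy exists for Player 1

Work:
A strategy strictly dominates another if it gives a strictly higher payoff against every opponent action. Compare each pair of P1's strategies column-by-column:
  A vs B: [4 vs 4, 3 vs 1, 6 vs 3] → A does not strictly dominate B (column X: 4 ≤ 4)
  A vs C: [4 vs 4, 3 vs 5, 6 vs 2] → A does not strictly dominate C (column X: 4 ≤ 4)
  B vs A: [4 vs 4, 1 vs 3, 3 vs 6] → B does not strictly dominate A (column X: 4 ≤ 4)
  B vs C: [4 vs 4, 1 vs 5, 3 vs 2] → B does not strictly dominate C (column X: 4 ≤ 4)
  C vs A: [4 vs 4, 5 vs 3, 2 vs 6] → C does not strictly dominate A (column X: 4 ≤ 4)
  C vs B: [4 vs 4, 5 vs 1, 2 vs 3] → C does not strictly dominate B (column X: 4 ≤ 4)
No single strategy strictly dominates all others → no strictly dominant strategy.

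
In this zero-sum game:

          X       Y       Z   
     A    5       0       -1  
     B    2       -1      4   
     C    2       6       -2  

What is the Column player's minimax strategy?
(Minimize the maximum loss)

Column should play Z, value = 4

Work:
Column player minimizes Row's maximum payoff:
Column X: max payoff to Row = 5
Column Y: max payoff to Row = 6
Column Z: max payoff to Row = 4
Minimum is 4, achieved by column Z.
Minimax strategy: Z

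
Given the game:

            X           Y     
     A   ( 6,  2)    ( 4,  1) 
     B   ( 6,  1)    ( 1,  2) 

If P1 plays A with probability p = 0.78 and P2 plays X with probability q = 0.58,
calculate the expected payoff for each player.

E[P1] = 4.8828, E[P2] = 1.5448

Work:
E[P1] = p·q·π₁(A,X) + p·(1-q)·π₁(A,Y) + (1-p)·q·π₁(B,X) + (1-p)·(1-q)·π₁(B,Y)
= 0.78·0.58·6 + 0.78·0.42·4 + 0.22·0.58·6 + 0.22·0.42·1
= 4.8828

E[P2] = 1.5448 (similar calculation)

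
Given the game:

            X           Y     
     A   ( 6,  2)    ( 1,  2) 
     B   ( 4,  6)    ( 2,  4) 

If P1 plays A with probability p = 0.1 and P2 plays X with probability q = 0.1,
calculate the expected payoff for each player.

E[P1] = 2.13, E[P2] = 3.98

Work:
E[P1] = p·q·π₁(A,X) + p·(1-q)·π₁(A,Y) + (1-p)·q·π₁(B,X) + (1-p)·(1-q)·π₁(B,Y)
= 0.1·0.1·6 + 0.1·0.9·1 + 0.9·0.1·4 + 0.9·0.9·2
= 2.13

E[P2] = 3.98 (similar calculation)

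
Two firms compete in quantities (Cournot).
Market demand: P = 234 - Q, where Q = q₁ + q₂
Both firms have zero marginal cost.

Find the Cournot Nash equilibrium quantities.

q₁* = q₂* = 78.0; P* = 78.0

Work:
Profit: π_i = P·q_i = (a - q_i - q_j)·q_i
FOC: ∂π_i/∂q_i = a - 2q_i - q_j = 0
Reaction function: q_i = (234 - q_j)/2
Symmetry: q* = 234/3 = 78.0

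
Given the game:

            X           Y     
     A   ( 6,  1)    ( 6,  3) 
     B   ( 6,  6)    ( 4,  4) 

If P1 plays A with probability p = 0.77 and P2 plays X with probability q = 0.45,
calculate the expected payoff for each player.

E[P1] = 5.747, E[P2] = 2.744

Work:
E[P1] = p·q·π₁(A,X) + p·(1-q)·π₁(A,Y) + (1-p)·q·π₁(B,X) + (1-p)·(1-q)·π₁(B,Y)
= 0.77·0.45·6 + 0.77·0.55·6 + 0.23·0.45·6 + 0.23·0.55·4
= 5.747

E[P2] = 2.744 (similar calculation)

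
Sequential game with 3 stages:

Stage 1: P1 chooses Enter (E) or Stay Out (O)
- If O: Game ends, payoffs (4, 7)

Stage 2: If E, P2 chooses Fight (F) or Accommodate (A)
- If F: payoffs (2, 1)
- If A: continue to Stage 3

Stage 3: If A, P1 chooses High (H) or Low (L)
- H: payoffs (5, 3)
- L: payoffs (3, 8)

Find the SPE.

SPE: (E, A, H); Outcome (5, 3)

Work:
Stage 3: P1 chooses H (5 vs 3)
Stage 2: P2: F->1, A->3 (anticipating H). Choose A
Stage 1: P1: O->4, E->5 (anticipating A, H). Choose E
SPE path: E -> A -> H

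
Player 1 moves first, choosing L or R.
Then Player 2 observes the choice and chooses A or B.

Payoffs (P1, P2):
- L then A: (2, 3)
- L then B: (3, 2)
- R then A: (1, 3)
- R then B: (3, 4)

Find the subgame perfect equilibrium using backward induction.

P1 plays R, P2 plays A after L and B after R; Payoff (3, 4)

Work:
Backward induction:
After L: P2 chooses A → P1 gets 2
After R: P2 chooses B → P1 gets 3
P1 chooses R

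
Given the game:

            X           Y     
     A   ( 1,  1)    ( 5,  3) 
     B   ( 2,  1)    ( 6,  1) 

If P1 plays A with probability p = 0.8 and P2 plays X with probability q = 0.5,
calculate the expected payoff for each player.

E[P1] = 3.2, E[P2] = 1.8

Work:
E[P1] = p·q·π₁(A,X) + p·(1-q)·π₁(A,Y) + (1-p)·q·π₁(B,X) + (1-p)·(1-q)·π₁(B,Y)
= 0.8·0.5·1 + 0.8·0.5·5 + 0.2·0.5·2 + 0.2·0.5·6
= 3.2

E[P2] = 1.8 (similar calculation)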